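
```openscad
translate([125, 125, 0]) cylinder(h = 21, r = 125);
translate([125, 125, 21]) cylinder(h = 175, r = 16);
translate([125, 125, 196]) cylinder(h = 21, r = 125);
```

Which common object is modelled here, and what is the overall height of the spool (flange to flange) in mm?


A spool. The overall height is 217 mm.

Three coaxial cylinders, large–small–large — a spool. Two 21 mm flanges and a 175 mm core give 21 + 175 + 21 = 217 mm.


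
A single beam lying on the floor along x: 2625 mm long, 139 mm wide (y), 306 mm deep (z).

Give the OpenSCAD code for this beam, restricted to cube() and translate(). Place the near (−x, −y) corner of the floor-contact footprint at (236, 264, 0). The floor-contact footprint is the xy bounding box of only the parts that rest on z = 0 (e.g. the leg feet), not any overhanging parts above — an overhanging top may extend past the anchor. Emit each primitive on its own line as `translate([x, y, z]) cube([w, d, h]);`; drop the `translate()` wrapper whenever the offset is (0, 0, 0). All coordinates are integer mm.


translate([236, 264, 0]) cube([2625, 139, 306]);


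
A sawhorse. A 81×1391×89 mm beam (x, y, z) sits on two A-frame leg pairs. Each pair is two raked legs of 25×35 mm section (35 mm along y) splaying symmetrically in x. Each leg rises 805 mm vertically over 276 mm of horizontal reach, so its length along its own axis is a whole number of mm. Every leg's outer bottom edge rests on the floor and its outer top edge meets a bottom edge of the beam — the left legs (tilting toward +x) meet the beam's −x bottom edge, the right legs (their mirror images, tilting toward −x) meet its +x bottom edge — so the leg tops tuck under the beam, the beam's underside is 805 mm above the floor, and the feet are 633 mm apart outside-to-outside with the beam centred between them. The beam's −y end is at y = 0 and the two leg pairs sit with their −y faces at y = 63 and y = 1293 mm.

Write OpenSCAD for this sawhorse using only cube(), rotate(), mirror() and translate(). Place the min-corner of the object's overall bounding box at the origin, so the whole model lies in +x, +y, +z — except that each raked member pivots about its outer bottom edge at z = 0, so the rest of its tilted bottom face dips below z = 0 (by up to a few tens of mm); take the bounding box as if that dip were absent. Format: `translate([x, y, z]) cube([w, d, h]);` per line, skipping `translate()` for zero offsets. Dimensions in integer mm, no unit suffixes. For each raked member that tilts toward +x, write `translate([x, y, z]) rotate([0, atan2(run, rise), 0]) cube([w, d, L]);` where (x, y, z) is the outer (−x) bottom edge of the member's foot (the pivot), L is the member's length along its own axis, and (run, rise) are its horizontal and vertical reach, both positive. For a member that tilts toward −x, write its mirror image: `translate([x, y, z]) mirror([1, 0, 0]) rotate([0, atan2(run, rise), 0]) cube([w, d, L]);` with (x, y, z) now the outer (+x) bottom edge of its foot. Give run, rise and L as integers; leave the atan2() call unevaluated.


// leg length = √(276² + 805²) = 851
// right-leg outer foot x = 2·276 + 81 = 633
// beam min-corner = (276, 0, 805)
translate([276, 0, 805]) cube([81, 1391, 89]);
translate([0, 63, 0]) rotate([0, atan2(276, 805), 0]) cube([25, 35, 851]);
translate([633, 63, 0]) mirror([1, 0, 0]) rotate([0, atan2(276, 805), 0]) cube([25, 35, 851]);
translate([0, 1293, 0]) rotate([0, atan2(276, 805), 0]) cube([25, 35, 851]);
translate([633, 1293, 0]) mirror([1, 0, 0]) rotate([0, atan2(276, 805), 0]) cube([25, 35, 851]);


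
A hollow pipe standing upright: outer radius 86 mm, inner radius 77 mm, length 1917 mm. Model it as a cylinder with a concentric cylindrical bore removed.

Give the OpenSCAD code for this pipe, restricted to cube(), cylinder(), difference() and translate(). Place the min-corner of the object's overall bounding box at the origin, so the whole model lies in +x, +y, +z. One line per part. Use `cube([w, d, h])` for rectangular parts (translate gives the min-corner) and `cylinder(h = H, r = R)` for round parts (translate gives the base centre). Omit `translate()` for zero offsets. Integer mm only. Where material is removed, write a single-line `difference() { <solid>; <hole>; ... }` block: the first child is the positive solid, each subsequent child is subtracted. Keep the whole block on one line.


difference() { translate([86, 86, 0]) cylinder(h = 1917, r = 86); translate([86, 86, 0]) cylinder(h = 1917, r = 77); }


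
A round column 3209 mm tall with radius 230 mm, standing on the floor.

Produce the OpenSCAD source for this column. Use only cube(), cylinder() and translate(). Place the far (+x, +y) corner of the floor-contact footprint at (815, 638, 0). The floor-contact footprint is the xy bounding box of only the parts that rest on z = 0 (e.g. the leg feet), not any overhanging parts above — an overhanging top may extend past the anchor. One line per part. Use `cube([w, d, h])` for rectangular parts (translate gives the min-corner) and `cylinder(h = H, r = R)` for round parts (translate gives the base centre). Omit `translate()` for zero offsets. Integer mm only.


translate([585, 408, 0]) cylinder(h = 3209, r = 230);


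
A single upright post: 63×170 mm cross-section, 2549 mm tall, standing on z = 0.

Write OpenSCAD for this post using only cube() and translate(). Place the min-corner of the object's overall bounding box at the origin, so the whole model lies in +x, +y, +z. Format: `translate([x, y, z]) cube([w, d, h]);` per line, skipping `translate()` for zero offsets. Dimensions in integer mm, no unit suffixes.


cube([63, 170, 2549]);


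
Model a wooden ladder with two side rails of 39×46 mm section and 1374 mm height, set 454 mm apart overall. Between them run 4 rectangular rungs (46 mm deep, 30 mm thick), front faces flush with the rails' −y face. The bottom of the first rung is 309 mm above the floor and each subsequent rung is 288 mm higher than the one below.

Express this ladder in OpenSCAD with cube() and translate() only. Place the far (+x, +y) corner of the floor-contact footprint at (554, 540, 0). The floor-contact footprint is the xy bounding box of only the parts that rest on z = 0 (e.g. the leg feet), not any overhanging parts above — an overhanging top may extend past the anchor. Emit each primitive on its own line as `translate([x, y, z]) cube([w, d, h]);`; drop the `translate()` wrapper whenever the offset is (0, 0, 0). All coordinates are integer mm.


translate([100, 494, 0]) cube([39, 46, 1374]);
translate([515, 494, 0]) cube([39, 46, 1374]);
translate([139, 494, 309]) cube([376, 46, 30]);
translate([139, 494, 597]) cube([376, 46, 30]);
translate([139, 494, 885]) cube([376, 46, 30]);
translate([139, 494, 1173]) cube([376, 46, 30]);


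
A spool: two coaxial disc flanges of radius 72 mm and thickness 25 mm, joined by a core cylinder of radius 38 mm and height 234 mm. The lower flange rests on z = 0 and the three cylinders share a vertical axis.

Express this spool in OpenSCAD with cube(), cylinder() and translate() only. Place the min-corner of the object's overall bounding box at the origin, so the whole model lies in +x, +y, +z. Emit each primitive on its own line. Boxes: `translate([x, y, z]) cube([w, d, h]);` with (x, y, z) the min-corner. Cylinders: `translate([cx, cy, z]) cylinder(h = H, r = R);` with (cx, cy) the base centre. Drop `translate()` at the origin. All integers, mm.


translate([72, 72, 0]) cylinder(h = 25, r = 72);
translate([72, 72, 25]) cylinder(h = 234, r = 38);
translate([72, 72, 259]) cylinder(h = 25, r = 72);


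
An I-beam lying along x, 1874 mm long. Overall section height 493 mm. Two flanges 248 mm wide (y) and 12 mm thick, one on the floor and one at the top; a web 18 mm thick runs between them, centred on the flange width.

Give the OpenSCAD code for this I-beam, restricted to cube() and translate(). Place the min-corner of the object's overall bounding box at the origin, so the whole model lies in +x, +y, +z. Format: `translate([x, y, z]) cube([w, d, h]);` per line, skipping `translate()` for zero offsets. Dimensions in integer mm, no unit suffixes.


cube([1874, 248, 12]);
translate([0, 115, 12]) cube([1874, 18, 469]);
translate([0, 0, 481]) cube([1874, 248, 12]);


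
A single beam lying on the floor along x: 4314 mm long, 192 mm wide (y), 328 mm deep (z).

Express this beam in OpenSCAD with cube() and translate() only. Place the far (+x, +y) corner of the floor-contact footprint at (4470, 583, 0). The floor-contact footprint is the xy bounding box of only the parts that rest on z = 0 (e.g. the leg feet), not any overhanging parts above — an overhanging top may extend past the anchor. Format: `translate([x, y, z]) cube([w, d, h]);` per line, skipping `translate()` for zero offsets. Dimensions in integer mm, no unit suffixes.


translate([156, 391, 0]) cube([4314, 192, 328]);


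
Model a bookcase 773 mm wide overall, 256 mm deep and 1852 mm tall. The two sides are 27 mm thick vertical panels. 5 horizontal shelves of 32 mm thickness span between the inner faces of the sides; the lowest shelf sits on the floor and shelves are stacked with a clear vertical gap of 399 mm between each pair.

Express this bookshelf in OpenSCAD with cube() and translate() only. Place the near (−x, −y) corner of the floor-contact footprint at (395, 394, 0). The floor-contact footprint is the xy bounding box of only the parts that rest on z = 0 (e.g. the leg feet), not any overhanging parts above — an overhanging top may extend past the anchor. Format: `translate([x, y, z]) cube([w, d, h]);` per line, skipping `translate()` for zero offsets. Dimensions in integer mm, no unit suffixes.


translate([395, 394, 0]) cube([27, 256, 1852]);
translate([1141, 394, 0]) cube([27, 256, 1852]);
translate([422, 394, 0]) cube([719, 256, 32]);
translate([422, 394, 431]) cube([719, 256, 32]);
translate([422, 394, 862]) cube([719, 256, 32]);
translate([422, 394, 1293]) cube([719, 256, 32]);
translate([422, 394, 1724]) cube([719, 256, 32]);


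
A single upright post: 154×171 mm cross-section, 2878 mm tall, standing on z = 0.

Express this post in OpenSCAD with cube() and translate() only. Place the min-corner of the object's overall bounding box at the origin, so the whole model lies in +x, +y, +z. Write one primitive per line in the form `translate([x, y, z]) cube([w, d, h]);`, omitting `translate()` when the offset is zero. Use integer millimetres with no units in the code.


cube([154, 171, 2878]);


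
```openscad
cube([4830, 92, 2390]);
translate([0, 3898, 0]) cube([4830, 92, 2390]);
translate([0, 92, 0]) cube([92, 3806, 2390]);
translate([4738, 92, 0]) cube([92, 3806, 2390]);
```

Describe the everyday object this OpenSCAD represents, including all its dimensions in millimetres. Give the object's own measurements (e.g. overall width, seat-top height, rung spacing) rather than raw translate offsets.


The wall frame of a small rectangular building: four walls, each 2390 mm tall and 92 mm thick, enclosing a footprint 4830 mm (x) by 3990 mm (y) outside-to-outside, with no floor or roof. The front and back walls (the −y and +y sides) span the full width; the two side walls fit between them.


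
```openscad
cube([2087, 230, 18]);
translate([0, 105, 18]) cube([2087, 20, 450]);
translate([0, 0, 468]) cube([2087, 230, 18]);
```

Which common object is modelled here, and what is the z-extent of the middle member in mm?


An I-beam. The web height is 450 mm.

Two wide flanges with a thin centred web — an I-beam. Overall 486 mm minus two 18 mm flanges gives a web of 486 − 2·18 = 450 mm.


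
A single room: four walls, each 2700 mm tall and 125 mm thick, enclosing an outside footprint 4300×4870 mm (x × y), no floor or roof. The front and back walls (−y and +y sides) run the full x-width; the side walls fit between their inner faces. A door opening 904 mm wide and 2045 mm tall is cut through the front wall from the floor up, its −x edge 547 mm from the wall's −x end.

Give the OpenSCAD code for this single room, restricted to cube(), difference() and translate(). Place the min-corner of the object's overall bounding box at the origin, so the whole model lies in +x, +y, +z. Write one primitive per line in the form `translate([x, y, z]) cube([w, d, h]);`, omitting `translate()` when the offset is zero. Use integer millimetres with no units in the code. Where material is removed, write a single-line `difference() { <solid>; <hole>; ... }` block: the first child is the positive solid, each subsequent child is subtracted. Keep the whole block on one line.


difference() { cube([4300, 125, 2700]); translate([547, 0, 0]) cube([904, 125, 2045]); }
translate([0, 4745, 0]) cube([4300, 125, 2700]);
translate([0, 125, 0]) cube([125, 4620, 2700]);
translate([4175, 125, 0]) cube([125, 4620, 2700]);


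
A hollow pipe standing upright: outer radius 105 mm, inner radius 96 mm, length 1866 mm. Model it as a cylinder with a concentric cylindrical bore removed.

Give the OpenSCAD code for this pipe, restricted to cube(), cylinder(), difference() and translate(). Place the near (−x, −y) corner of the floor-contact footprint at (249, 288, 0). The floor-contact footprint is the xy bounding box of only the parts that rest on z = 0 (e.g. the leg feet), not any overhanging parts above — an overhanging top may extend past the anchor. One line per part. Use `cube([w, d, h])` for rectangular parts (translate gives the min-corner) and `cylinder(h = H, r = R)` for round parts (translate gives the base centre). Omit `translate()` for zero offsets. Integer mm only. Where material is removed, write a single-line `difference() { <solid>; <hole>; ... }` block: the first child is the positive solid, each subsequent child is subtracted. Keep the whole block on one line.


difference() { translate([354, 393, 0]) cylinder(h = 1866, r = 105); translate([354, 393, 0]) cylinder(h = 1866, r = 96); }


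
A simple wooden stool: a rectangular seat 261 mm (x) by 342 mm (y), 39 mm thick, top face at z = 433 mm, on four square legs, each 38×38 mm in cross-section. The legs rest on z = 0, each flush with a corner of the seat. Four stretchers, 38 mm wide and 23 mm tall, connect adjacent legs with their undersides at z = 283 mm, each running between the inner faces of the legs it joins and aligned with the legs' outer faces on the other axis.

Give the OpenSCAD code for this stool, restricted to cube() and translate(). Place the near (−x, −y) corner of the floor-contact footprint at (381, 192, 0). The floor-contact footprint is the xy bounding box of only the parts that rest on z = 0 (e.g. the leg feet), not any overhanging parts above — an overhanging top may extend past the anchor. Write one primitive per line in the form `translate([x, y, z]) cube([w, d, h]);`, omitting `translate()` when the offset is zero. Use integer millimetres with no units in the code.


// leg_h = 433 - 39 = 394
// stretcher span = 261 - 2*38 = 185
translate([381, 192, 394]) cube([261, 342, 39]);
translate([381, 192, 0]) cube([38, 38, 394]);
translate([604, 192, 0]) cube([38, 38, 394]);
translate([381, 496, 0]) cube([38, 38, 394]);
translate([604, 496, 0]) cube([38, 38, 394]);
translate([419, 192, 283]) cube([185, 38, 23]);
translate([419, 496, 283]) cube([185, 38, 23]);
translate([381, 230, 283]) cube([38, 266, 23]);
translate([604, 230, 283]) cube([38, 266, 23]);


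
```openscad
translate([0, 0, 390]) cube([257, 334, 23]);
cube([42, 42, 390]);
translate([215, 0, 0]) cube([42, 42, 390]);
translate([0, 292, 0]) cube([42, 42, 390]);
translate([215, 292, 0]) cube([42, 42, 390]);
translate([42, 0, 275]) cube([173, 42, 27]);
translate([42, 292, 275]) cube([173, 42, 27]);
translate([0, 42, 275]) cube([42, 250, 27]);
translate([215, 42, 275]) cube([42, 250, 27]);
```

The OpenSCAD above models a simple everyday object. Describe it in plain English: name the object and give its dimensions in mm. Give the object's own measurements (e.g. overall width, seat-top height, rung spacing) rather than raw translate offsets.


A simple wooden stool: a rectangular seat 257 mm (x) by 334 mm (y), 23 mm thick, top face at z = 413 mm, on four square legs, each 42×42 mm in cross-section. The legs rest on z = 0, each flush with a corner of the seat. Four stretchers, 42 mm wide and 27 mm tall, connect adjacent legs with their undersides at z = 275 mm, each running between the inner faces of the legs it joins and aligned with the legs' outer faces on the other axis.


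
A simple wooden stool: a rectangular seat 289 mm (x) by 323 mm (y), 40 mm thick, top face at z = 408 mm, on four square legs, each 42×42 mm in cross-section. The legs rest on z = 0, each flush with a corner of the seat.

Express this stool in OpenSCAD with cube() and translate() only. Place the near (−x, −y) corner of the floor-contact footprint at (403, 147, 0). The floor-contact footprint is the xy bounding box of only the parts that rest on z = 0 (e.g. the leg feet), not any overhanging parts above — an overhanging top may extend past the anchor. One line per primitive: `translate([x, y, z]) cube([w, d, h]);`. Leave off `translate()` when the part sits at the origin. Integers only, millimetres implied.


translate([403, 147, 368]) cube([289, 323, 40]);
translate([403, 147, 0]) cube([42, 42, 368]);
translate([650, 147, 0]) cube([42, 42, 368]);
translate([403, 428, 0]) cube([42, 42, 368]);
translate([650, 428, 0]) cube([42, 42, 368]);


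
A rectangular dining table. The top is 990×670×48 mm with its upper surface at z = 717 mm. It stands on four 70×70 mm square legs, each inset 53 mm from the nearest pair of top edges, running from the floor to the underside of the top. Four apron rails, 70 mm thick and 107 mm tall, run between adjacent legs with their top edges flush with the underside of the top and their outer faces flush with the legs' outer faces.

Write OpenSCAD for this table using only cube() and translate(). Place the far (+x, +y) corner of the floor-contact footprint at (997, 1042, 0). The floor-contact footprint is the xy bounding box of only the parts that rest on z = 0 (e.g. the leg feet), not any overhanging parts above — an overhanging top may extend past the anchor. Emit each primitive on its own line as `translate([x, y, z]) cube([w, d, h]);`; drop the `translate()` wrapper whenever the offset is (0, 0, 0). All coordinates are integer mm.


// leg_h = 717 - 48 = 669
// apron z = 669 - 107 = 562
translate([60, 425, 669]) cube([990, 670, 48]);
translate([113, 478, 0]) cube([70, 70, 669]);
translate([927, 478, 0]) cube([70, 70, 669]);
translate([113, 972, 0]) cube([70, 70, 669]);
translate([927, 972, 0]) cube([70, 70, 669]);
translate([183, 478, 562]) cube([744, 70, 107]);
translate([183, 972, 562]) cube([744, 70, 107]);
translate([113, 548, 562]) cube([70, 424, 107]);
translate([927, 548, 562]) cube([70, 424, 107]);


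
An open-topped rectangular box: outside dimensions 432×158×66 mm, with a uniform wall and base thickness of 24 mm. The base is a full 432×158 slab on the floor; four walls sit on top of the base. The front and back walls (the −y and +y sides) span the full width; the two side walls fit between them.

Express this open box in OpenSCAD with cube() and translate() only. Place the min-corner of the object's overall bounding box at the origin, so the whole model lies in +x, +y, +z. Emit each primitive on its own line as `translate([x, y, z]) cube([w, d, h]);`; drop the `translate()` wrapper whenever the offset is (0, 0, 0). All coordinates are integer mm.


cube([432, 158, 24]);
translate([0, 0, 24]) cube([432, 24, 42]);
translate([0, 134, 24]) cube([432, 24, 42]);
translate([0, 24, 24]) cube([24, 110, 42]);
translate([408, 24, 24]) cube([24, 110, 42]);


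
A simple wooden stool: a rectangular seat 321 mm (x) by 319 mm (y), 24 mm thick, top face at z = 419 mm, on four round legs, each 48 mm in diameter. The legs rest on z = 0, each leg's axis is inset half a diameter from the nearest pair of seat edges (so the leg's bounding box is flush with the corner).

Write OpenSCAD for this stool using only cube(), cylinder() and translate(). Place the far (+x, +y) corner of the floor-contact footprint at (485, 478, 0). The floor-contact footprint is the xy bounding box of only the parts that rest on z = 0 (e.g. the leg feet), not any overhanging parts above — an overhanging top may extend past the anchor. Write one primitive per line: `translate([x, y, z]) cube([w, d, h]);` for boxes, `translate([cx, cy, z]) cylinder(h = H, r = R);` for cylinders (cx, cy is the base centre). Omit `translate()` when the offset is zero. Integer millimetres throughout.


// leg_h = 419 - 24 = 395
translate([164, 159, 395]) cube([321, 319, 24]);
translate([188, 183, 0]) cylinder(h = 395, r = 24);
translate([461, 183, 0]) cylinder(h = 395, r = 24);
translate([188, 454, 0]) cylinder(h = 395, r = 24);
translate([461, 454, 0]) cylinder(h = 395, r = 24);


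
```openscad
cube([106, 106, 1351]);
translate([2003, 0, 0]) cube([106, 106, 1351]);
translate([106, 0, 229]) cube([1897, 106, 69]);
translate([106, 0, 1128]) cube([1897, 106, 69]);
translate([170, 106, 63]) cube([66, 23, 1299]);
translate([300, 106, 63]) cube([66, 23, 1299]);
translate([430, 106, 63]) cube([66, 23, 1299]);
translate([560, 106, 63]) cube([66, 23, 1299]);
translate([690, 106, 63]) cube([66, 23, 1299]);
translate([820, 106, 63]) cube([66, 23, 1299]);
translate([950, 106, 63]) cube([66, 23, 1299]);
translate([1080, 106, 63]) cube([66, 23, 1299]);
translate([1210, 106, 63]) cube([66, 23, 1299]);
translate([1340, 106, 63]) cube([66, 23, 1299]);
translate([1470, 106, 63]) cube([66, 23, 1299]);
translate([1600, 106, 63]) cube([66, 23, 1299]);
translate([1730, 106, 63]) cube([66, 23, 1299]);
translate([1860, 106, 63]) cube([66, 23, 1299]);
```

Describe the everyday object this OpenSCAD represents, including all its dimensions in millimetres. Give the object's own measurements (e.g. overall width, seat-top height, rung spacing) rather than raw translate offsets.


A fence section. Two 106×106 mm posts, 1351 mm tall, stand on the floor with a clear span of 1897 mm between their inner faces. Two horizontal rails of 106×69 mm section span the gap between the posts with their undersides at z = 229 mm and z = 1128 mm, flush with the posts' −y face. 14 pickets, each 66 mm wide, 23 mm thick and 1299 mm tall, are fixed to the +y face of the rails with their bottoms at z = 63 mm, spaced across the span with a 64 mm gap after the −x post and between neighbouring pickets, with 77 mm left before the +x post.


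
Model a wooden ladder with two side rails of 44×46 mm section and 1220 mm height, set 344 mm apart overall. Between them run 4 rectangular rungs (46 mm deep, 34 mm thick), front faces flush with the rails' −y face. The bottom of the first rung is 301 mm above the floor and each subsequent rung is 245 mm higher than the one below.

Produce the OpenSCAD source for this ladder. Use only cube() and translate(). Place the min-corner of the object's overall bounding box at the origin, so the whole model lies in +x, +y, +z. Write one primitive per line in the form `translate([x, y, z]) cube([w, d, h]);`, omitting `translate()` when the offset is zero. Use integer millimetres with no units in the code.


cube([44, 46, 1220]);
translate([300, 0, 0]) cube([44, 46, 1220]);
translate([44, 0, 301]) cube([256, 46, 34]);
translate([44, 0, 546]) cube([256, 46, 34]);
translate([44, 0, 791]) cube([256, 46, 34]);
translate([44, 0, 1036]) cube([256, 46, 34]);


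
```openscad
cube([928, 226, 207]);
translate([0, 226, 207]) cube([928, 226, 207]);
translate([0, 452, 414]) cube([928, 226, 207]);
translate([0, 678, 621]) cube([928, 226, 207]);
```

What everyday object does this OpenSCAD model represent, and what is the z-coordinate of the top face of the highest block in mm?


A staircase. The total rise is 828 mm.

4 identical blocks, each offset up and back from the previous — a staircase. Each step is 207 mm tall and there are 4 of them, so the total rise is 4 × 207 = 828 mm.


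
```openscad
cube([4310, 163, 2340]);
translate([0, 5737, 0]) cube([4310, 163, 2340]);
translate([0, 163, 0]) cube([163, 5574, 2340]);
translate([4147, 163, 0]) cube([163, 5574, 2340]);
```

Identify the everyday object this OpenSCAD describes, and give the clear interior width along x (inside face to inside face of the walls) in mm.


A house (or room) frame. The interior width is 3984 mm.

Four 2340 mm walls enclosing a rectangle with no floor or roof — a room or house frame. Outside width is 4310 mm and wall thickness is 163 mm, so the interior width is 4310 − 2 × 163 = 3984 mm.


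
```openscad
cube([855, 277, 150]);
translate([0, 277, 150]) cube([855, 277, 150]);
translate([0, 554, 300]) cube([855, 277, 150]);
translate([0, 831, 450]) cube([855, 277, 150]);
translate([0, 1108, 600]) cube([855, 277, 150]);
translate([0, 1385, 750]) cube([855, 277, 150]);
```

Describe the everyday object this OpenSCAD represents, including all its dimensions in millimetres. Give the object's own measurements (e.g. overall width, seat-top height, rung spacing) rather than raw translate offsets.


A straight staircase of 6 solid steps. Each step is 855 mm wide (x), 277 mm deep (y, the going) and 150 mm tall (the rise). The first step rests on the floor; each subsequent step sits one going further in +y and one rise higher in +z, directly behind and above the previous step with no overlap.


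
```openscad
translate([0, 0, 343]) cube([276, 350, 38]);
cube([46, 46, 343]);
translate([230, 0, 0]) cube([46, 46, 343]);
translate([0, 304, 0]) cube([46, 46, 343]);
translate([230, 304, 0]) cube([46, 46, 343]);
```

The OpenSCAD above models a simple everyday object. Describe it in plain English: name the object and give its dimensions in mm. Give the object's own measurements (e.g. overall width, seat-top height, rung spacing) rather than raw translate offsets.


A simple wooden stool: a rectangular seat 276 mm (x) by 350 mm (y), 38 mm thick, top face at z = 381 mm, on four square legs, each 46×46 mm in cross-section. The legs rest on z = 0, each flush with a corner of the seat.


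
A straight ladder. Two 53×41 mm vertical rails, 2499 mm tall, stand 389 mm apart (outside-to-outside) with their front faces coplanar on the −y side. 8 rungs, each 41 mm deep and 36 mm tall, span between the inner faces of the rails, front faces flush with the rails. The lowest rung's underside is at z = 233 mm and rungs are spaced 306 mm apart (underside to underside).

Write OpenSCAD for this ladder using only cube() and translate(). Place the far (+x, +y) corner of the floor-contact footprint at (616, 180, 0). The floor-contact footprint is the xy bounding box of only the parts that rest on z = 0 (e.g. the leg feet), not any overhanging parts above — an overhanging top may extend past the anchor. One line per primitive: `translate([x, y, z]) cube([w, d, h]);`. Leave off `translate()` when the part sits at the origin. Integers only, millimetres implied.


// rung span = 389 - 2*53 = 283
// rung[k] z = 233 + k*306
translate([227, 139, 0]) cube([53, 41, 2499]);
translate([563, 139, 0]) cube([53, 41, 2499]);
translate([280, 139, 233]) cube([283, 41, 36]);
translate([280, 139, 539]) cube([283, 41, 36]);
translate([280, 139, 845]) cube([283, 41, 36]);
translate([280, 139, 1151]) cube([283, 41, 36]);
translate([280, 139, 1457]) cube([283, 41, 36]);
translate([280, 139, 1763]) cube([283, 41, 36]);
translate([280, 139, 2069]) cube([283, 41, 36]);
translate([280, 139, 2375]) cube([283, 41, 36]);


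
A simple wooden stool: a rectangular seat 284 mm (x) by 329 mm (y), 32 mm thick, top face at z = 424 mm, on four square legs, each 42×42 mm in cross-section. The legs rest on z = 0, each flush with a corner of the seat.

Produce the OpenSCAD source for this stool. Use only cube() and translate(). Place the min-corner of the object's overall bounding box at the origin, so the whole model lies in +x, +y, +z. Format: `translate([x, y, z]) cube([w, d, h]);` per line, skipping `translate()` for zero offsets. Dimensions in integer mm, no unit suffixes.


translate([0, 0, 392]) cube([284, 329, 32]);
cube([42, 42, 392]);
translate([242, 0, 0]) cube([42, 42, 392]);
translate([0, 287, 0]) cube([42, 42, 392]);
translate([242, 287, 0]) cube([42, 42, 392]);


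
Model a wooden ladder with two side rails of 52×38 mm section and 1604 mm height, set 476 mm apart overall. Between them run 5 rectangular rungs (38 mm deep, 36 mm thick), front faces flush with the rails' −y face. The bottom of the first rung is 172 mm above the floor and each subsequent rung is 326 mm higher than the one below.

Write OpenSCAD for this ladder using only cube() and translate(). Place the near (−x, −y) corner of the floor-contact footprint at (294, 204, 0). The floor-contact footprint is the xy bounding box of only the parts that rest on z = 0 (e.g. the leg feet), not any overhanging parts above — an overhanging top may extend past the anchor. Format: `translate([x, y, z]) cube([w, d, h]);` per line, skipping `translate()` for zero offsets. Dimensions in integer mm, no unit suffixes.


translate([294, 204, 0]) cube([52, 38, 1604]);
translate([718, 204, 0]) cube([52, 38, 1604]);
translate([346, 204, 172]) cube([372, 38, 36]);
translate([346, 204, 498]) cube([372, 38, 36]);
translate([346, 204, 824]) cube([372, 38, 36]);
translate([346, 204, 1150]) cube([372, 38, 36]);
translate([346, 204, 1476]) cube([372, 38, 36]);


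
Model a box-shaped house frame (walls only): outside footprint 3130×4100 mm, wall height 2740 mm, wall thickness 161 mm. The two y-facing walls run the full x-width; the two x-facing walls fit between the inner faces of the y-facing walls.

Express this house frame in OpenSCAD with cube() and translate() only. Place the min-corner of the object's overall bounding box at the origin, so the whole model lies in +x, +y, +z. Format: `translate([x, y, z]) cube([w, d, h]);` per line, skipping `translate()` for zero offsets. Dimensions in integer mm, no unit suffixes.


cube([3130, 161, 2740]);
translate([0, 3939, 0]) cube([3130, 161, 2740]);
translate([0, 161, 0]) cube([161, 3778, 2740]);
translate([2969, 161, 0]) cube([161, 3778, 2740]);


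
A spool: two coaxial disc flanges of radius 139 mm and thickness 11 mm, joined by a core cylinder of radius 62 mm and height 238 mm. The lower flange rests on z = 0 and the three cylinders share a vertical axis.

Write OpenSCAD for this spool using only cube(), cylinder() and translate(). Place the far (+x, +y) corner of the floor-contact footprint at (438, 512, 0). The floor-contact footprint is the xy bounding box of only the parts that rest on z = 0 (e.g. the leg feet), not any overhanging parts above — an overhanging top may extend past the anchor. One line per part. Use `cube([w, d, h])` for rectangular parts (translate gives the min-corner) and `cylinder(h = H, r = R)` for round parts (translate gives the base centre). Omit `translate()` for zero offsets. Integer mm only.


translate([299, 373, 0]) cylinder(h = 11, r = 139);
translate([299, 373, 11]) cylinder(h = 238, r = 62);
translate([299, 373, 249]) cylinder(h = 11, r = 139);


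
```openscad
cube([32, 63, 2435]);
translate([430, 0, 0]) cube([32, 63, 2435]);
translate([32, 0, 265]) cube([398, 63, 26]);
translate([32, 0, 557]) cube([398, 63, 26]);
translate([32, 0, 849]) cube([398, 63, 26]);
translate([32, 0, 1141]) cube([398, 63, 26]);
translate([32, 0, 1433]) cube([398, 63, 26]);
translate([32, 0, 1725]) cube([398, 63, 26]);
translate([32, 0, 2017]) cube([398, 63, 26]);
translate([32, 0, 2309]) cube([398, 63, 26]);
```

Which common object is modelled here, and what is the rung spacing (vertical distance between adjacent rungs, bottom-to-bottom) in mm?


A ladder. The rung spacing is 292 mm.

Two tall 32×63 posts with 8 short bars between them — a ladder. Adjacent rungs sit at z = 265 and z = 557, so the spacing is 557 − 265 = 292 mm.


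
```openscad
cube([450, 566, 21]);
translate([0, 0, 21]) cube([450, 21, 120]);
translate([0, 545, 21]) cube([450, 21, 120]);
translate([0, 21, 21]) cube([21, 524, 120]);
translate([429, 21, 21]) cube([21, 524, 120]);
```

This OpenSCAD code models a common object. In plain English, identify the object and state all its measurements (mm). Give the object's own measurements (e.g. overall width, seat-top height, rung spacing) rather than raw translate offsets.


An open-topped rectangular box: outside dimensions 450×566×141 mm, with a uniform wall and base thickness of 21 mm. The base is a full 450×566 slab on the floor; four walls sit on top of the base. The front and back walls (the −y and +y sides) span the full width; the two side walls fit between them.


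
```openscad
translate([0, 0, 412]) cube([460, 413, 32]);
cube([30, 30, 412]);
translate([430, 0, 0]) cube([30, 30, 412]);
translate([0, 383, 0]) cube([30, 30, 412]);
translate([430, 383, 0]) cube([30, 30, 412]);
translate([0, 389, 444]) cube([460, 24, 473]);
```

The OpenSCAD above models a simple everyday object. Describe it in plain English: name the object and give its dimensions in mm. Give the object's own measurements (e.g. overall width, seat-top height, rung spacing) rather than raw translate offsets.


A chair. The seat is a 460×413×32 mm slab with its top at z = 444 mm, on four 30×30 mm corner legs (flush with the seat edges, standing on z = 0). A flat backrest 24 mm thick, 473 mm tall, spans the full seat width and rises from the seat top along its +y edge, rear face flush with the rear of the seat.


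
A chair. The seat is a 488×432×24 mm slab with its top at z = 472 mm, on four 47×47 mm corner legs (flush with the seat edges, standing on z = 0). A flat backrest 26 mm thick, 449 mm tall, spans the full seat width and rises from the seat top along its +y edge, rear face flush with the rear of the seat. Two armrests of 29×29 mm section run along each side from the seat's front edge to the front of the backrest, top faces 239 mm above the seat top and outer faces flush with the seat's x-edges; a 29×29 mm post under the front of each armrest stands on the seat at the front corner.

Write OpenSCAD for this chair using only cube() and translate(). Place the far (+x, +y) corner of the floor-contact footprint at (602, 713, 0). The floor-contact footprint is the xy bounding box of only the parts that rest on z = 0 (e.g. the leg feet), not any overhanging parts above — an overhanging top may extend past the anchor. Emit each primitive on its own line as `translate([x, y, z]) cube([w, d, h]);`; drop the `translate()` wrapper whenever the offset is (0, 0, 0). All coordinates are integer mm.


translate([114, 281, 448]) cube([488, 432, 24]);
translate([114, 281, 0]) cube([47, 47, 448]);
translate([555, 281, 0]) cube([47, 47, 448]);
translate([114, 666, 0]) cube([47, 47, 448]);
translate([555, 666, 0]) cube([47, 47, 448]);
translate([114, 687, 472]) cube([488, 26, 449]);
translate([114, 281, 682]) cube([29, 406, 29]);
translate([573, 281, 682]) cube([29, 406, 29]);
translate([114, 281, 472]) cube([29, 29, 210]);
translate([573, 281, 472]) cube([29, 29, 210]);


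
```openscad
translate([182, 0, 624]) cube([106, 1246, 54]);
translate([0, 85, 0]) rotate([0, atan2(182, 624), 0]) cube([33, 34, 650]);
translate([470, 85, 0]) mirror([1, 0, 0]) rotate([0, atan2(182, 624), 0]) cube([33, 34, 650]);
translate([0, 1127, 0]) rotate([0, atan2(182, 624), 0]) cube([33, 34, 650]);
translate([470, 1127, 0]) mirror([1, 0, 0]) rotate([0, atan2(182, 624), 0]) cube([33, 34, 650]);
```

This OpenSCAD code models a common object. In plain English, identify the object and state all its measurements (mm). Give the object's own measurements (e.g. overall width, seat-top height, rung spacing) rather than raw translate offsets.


A sawhorse. A 106×1246×54 mm beam (x, y, z) sits on two A-frame leg pairs. Each pair is two raked legs of 33×34 mm section (34 mm along y) splaying symmetrically in x. Each leg rises 624 mm vertically over 182 mm of horizontal reach and is 650 mm long along its own axis. Every leg's outer bottom edge rests on the floor and its outer top edge meets a bottom edge of the beam — the left legs (tilting toward +x) meet the beam's −x bottom edge, the right legs (their mirror images, tilting toward −x) meet its +x bottom edge — so the leg tops tuck under the beam, the beam's underside is 624 mm above the floor, and the feet are 470 mm apart outside-to-outside with the beam centred between them. The two leg pairs are set in 85 mm from either end of the beam.


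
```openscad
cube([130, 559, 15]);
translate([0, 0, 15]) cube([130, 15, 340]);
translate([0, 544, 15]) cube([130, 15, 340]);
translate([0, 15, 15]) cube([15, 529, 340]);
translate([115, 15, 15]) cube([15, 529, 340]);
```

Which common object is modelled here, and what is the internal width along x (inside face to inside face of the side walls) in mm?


An open box. The internal width is 100 mm.

A 130×559 base slab with four walls standing on it — an open box. The base is 130 mm wide and the walls are 15 mm thick, so the internal width is 130 − 2 × 15 = 100 mm.


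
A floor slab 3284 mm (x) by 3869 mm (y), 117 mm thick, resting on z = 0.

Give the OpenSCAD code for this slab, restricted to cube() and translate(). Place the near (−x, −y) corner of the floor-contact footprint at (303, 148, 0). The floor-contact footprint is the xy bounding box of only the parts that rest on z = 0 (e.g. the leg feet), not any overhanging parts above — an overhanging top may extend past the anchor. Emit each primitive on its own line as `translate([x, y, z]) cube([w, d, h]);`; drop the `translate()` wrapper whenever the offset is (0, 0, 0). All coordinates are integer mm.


translate([303, 148, 0]) cube([3284, 3869, 117]);


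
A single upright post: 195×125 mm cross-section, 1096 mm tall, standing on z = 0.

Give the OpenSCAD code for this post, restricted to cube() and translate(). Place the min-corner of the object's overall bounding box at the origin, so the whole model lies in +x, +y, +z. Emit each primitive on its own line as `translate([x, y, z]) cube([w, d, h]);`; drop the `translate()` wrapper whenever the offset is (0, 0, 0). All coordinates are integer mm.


cube([195, 125, 1096]);


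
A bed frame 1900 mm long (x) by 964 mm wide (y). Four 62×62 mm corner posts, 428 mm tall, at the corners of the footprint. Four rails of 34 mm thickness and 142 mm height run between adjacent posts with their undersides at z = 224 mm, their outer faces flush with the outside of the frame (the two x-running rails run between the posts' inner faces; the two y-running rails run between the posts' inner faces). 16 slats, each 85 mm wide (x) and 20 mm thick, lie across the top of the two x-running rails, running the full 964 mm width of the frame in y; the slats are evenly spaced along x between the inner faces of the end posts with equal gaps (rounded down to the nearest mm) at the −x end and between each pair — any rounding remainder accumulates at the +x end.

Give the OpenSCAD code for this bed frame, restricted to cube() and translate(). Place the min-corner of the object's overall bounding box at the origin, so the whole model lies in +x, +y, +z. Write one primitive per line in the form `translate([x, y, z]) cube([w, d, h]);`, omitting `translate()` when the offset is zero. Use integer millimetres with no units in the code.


cube([62, 62, 428]);
translate([0, 902, 0]) cube([62, 62, 428]);
translate([1838, 0, 0]) cube([62, 62, 428]);
translate([1838, 902, 0]) cube([62, 62, 428]);
translate([62, 0, 224]) cube([1776, 34, 142]);
translate([62, 930, 224]) cube([1776, 34, 142]);
translate([0, 62, 224]) cube([34, 840, 142]);
translate([1866, 62, 224]) cube([34, 840, 142]);
translate([86, 0, 366]) cube([85, 964, 20]);
translate([195, 0, 366]) cube([85, 964, 20]);
translate([304, 0, 366]) cube([85, 964, 20]);
translate([413, 0, 366]) cube([85, 964, 20]);
translate([522, 0, 366]) cube([85, 964, 20]);
translate([631, 0, 366]) cube([85, 964, 20]);
translate([740, 0, 366]) cube([85, 964, 20]);
translate([849, 0, 366]) cube([85, 964, 20]);
translate([958, 0, 366]) cube([85, 964, 20]);
translate([1067, 0, 366]) cube([85, 964, 20]);
translate([1176, 0, 366]) cube([85, 964, 20]);
translate([1285, 0, 366]) cube([85, 964, 20]);
translate([1394, 0, 366]) cube([85, 964, 20]);
translate([1503, 0, 366]) cube([85, 964, 20]);
translate([1612, 0, 366]) cube([85, 964, 20]);
translate([1721, 0, 366]) cube([85, 964, 20]);
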